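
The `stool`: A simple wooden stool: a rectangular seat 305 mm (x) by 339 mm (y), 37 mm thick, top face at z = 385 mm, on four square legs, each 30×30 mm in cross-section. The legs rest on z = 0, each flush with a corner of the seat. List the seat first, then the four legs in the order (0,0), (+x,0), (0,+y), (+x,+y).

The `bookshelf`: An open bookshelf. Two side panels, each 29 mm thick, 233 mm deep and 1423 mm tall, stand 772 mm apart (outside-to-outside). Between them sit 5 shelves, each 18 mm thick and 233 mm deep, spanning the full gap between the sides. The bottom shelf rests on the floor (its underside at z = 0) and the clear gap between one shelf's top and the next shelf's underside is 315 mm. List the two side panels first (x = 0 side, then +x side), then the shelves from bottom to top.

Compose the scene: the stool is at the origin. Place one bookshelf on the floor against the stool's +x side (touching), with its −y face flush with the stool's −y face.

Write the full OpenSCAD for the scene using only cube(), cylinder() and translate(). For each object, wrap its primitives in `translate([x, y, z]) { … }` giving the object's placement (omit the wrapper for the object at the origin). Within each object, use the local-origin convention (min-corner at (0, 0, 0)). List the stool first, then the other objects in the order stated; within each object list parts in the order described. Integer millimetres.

translate([0, 0, 348]) cube([305, 339, 37]);
cube([30, 30, 348]);
translate([275, 0, 0]) cube([30, 30, 348]);
translate([0, 309, 0]) cube([30, 30, 348]);
translate([275, 309, 0]) cube([30, 30, 348]);
translate([305, 0, 0]) {
  cube([29, 233, 1423]);
  translate([743, 0, 0]) cube([29, 233, 1423]);
  translate([29, 0, 0]) cube([714, 233, 18]);
  translate([29, 0, 333]) cube([714, 233, 18]);
  translate([29, 0, 666]) cube([714, 233, 18]);
  translate([29, 0, 999]) cube([714, 233, 18]);
  translate([29, 0, 1332]) cube([714, 233, 18]);
}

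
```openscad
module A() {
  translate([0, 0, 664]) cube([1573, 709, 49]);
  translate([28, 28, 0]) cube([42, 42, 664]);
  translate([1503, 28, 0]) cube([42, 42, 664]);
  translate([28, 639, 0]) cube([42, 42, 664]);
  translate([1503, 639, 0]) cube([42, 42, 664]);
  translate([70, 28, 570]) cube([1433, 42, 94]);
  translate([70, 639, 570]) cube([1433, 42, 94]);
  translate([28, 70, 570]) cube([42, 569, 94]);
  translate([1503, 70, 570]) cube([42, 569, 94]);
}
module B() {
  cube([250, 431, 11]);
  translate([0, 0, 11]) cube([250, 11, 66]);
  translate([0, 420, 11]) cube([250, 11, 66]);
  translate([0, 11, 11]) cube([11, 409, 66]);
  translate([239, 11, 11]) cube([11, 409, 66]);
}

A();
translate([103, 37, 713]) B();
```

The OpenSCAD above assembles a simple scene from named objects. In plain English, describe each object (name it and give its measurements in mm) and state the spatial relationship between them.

A is a rectangular dining table. The top is 1573×709×49 mm with its upper surface at z = 713 mm. It stands on four 42×42 mm square legs, each inset 28 mm from the nearest pair of top edges, running from the floor to the underside of the top. Four apron rails, 42 mm thick and 94 mm tall, run between adjacent legs with their top edges flush with the underside of the top and their outer faces flush with the legs' outer faces.

B is an open-topped rectangular box: outside dimensions 250×431×77 mm, with a uniform wall and base thickness of 11 mm. The base is a full 250×431 slab on the floor; four walls sit on top of the base. The front and back walls (the −y and +y sides) span the full width; the two side walls fit between them.

The open box is on top of the table.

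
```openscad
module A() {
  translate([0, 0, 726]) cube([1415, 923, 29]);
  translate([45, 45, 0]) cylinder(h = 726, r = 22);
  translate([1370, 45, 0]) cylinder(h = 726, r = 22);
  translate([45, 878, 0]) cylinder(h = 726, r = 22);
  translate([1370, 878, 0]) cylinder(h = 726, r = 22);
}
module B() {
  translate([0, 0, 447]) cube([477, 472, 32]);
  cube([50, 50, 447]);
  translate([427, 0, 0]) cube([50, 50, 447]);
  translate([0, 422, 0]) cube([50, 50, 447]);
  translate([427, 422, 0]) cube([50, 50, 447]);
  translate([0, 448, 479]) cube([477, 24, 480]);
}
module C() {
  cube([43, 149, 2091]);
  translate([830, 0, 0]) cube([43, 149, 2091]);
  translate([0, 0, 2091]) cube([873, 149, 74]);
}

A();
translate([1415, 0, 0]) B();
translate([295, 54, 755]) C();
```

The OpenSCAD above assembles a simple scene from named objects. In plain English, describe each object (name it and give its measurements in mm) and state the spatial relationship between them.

A is a rectangular dining table. The top is 1415×923×29 mm with its upper surface at z = 755 mm. It stands on four round legs of 44 mm diameter, each leg's bounding box inset 23 mm from the nearest pair of top edges, running from the floor to the underside of the top.

B is a chair. The seat is a 477×472×32 mm slab with its top at z = 479 mm, on four 50×50 mm corner legs (flush with the seat edges, standing on z = 0). A flat backrest 24 mm thick, 480 mm tall, spans the full seat width and rises from the seat top along its +y edge, rear face flush with the rear of the seat.

C is a door frame. The clear opening is 787 mm wide and 2091 mm high. Two 43 mm wide jambs, 149 mm deep, stand either side of the opening from the floor to the top of the opening. A 74 mm thick head sits across the top of both jambs, spanning the full outside width of the frame.

The chair is against the table's +x side, with their −y faces flush. The door frame is on top of the table.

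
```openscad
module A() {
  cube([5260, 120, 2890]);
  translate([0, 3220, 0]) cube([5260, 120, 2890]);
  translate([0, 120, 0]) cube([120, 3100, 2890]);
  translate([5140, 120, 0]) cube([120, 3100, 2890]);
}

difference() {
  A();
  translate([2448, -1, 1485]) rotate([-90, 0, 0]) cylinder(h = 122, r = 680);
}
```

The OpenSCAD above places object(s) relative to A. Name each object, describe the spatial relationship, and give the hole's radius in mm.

The subtracted cylinder has r = 680 mm.

A is a house frame. The house frame has a circular hole through its front wall. The hole's radius is 680 mm.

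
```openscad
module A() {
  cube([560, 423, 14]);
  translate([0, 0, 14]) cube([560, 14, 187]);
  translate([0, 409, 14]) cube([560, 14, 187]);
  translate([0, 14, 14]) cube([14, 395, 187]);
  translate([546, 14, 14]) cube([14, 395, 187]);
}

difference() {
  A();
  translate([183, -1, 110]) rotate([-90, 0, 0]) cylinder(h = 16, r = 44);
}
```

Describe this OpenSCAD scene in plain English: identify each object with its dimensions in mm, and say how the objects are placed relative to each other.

A is an open-topped rectangular box: outside dimensions 560×423×201 mm, with a uniform wall and base thickness of 14 mm. The base is a full 560×423 slab on the floor; four walls sit on top of the base. The front and back walls (the −y and +y sides) span the full width; the two side walls fit between them.

The open box has a circular hole of radius 44 mm through its front wall, centred at (x = 183, z = 110).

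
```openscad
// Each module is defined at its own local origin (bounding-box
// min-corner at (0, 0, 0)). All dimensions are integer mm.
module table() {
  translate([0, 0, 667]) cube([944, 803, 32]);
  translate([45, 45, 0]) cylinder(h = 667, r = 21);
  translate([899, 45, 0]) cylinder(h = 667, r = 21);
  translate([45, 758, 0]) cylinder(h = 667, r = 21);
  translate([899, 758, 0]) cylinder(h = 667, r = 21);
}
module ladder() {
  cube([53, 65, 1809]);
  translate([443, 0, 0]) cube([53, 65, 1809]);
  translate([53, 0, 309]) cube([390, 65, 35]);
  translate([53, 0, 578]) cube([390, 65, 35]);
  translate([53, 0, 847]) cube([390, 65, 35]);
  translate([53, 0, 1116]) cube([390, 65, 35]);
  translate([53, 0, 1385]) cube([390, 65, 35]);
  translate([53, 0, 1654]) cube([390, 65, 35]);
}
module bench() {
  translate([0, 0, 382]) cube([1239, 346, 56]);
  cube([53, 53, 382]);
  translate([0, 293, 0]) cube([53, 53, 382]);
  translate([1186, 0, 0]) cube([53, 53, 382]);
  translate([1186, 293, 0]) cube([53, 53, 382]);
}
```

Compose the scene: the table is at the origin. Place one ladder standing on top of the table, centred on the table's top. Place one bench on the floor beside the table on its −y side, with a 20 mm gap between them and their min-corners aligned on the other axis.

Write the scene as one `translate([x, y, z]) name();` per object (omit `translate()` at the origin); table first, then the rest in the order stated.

table();
translate([224, 369, 699]) ladder();
translate([0, -366, 0]) bench();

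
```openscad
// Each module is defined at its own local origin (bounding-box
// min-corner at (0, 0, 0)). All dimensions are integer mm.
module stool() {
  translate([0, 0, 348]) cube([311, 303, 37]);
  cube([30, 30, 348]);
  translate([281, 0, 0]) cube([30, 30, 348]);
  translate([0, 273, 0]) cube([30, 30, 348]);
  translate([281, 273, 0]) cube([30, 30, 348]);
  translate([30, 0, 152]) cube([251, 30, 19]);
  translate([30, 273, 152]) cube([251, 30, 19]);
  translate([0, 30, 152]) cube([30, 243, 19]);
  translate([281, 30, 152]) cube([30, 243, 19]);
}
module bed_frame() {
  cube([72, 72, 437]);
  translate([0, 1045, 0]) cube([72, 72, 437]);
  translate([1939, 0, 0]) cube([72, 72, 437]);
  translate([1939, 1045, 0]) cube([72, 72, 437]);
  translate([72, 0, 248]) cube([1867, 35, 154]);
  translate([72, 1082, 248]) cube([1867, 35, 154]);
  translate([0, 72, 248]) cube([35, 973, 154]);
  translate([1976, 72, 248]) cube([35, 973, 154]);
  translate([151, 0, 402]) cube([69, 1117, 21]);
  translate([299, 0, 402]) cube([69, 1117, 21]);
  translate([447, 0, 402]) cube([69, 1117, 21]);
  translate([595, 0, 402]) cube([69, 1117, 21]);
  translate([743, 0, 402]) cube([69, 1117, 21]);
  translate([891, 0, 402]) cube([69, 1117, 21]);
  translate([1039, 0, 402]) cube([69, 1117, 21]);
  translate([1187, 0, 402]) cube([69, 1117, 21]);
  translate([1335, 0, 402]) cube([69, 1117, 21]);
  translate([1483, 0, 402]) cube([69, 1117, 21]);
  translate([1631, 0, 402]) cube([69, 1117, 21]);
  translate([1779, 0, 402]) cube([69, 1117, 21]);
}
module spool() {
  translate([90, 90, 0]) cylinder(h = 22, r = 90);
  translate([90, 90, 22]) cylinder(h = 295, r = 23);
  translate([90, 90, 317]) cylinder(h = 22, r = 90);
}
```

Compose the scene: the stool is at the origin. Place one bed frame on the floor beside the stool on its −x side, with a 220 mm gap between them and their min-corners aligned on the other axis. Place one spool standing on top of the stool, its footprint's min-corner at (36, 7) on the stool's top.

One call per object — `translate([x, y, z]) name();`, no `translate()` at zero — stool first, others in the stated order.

stool();
translate([-2231, 0, 0]) bed_frame();
translate([36, 7, 385]) spool();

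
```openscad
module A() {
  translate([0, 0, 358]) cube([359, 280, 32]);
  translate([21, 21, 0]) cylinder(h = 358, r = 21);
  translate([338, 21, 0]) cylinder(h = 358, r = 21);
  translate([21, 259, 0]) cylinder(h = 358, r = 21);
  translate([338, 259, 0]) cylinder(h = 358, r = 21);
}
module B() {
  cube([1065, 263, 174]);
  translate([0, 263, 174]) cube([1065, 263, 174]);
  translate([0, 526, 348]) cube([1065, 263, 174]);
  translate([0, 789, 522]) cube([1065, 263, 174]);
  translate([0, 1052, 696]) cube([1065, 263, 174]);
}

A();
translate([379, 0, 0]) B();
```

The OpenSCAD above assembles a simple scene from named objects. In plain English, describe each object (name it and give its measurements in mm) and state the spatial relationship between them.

A is a four-legged stool. The seat is a 359×280×32 mm slab whose top surface is at z = 390 mm; four round legs, each 42 mm in diameter, run from the floor (z = 0) to the underside of the seat, each leg's axis is inset half a diameter from the nearest pair of seat edges (so the leg's bounding box is flush with the corner).

B is a run of 5 identical solid stair steps. Each tread is 1065×263 mm and each step block is 174 mm high. Step 1 rests on the floor; step k is offset from step 1 by (k−1)×263 mm in y and (k−1)×174 mm in z.

The staircase is on the floor beside the stool on its +x side.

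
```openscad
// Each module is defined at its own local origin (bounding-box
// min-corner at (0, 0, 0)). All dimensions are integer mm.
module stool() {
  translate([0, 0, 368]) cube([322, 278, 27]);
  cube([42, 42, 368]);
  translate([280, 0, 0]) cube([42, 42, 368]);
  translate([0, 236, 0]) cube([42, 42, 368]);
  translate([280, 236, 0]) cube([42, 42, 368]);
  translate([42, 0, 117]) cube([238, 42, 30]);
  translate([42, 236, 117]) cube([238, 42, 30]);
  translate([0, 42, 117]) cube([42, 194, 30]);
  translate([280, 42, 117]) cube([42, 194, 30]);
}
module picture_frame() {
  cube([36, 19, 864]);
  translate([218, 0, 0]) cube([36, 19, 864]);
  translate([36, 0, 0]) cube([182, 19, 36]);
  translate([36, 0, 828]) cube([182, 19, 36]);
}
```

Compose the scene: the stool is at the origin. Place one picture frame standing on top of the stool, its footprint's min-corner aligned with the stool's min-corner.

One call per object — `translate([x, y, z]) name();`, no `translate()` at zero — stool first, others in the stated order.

stool();
translate([0, 0, 395]) picture_frame();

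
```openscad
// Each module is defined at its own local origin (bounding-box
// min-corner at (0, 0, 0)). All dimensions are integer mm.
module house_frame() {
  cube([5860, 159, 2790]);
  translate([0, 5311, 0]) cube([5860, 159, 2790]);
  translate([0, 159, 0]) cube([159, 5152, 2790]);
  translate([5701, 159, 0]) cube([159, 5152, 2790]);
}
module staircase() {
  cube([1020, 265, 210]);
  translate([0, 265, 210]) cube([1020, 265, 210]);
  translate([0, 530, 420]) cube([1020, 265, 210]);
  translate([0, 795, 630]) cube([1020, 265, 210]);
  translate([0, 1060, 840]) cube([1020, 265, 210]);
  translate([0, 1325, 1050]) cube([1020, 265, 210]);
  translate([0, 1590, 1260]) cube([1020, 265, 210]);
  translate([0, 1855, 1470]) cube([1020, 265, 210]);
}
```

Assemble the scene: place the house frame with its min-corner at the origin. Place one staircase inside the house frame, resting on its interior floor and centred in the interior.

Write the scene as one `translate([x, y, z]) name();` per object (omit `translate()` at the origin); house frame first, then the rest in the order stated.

house_frame();
translate([2420, 1675, 0]) staircase();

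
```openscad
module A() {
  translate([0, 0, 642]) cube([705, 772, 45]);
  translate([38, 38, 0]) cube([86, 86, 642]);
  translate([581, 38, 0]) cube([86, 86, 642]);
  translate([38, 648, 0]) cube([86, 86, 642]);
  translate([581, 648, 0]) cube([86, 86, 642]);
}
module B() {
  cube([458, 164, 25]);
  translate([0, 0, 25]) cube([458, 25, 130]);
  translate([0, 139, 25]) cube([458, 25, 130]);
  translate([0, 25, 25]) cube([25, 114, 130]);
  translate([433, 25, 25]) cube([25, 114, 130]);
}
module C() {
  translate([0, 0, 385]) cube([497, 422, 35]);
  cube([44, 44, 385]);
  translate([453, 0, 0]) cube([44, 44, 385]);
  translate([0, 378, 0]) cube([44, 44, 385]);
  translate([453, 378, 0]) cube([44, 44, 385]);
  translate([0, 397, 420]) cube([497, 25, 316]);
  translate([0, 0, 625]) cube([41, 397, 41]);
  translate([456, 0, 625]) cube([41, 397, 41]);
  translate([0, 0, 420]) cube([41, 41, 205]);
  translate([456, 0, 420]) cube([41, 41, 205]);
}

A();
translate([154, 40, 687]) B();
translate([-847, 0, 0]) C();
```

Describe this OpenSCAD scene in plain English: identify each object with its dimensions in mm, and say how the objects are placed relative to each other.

A is a rectangular dining table. The top is 705×772×45 mm with its upper surface at z = 687 mm. It stands on four 86×86 mm square legs, each inset 38 mm from the nearest pair of top edges, running from the floor to the underside of the top.

B is an open-topped rectangular box: outside dimensions 458×164×155 mm, with a uniform wall and base thickness of 25 mm. The base is a full 458×164 slab on the floor; four walls sit on top of the base. The front and back walls (the −y and +y sides) span the full width; the two side walls fit between them.

C is a chair: 497×422 mm seat, 35 mm thick, top at z = 420 mm, on four 44 mm square corner legs flush with the seat edges. A 25 mm thick backrest slab spans the full seat width, extending 316 mm above the seat top, its back face flush with the seat's +y edge. Two armrests of 41×41 mm section run along each side from the seat's front edge to the front of the backrest, top faces 246 mm above the seat top and outer faces flush with the seat's x-edges; a 41×41 mm post under the front of each armrest stands on the seat at the front corner.

The open box is on top of the table. The chair is on the floor beside the table on its −x side.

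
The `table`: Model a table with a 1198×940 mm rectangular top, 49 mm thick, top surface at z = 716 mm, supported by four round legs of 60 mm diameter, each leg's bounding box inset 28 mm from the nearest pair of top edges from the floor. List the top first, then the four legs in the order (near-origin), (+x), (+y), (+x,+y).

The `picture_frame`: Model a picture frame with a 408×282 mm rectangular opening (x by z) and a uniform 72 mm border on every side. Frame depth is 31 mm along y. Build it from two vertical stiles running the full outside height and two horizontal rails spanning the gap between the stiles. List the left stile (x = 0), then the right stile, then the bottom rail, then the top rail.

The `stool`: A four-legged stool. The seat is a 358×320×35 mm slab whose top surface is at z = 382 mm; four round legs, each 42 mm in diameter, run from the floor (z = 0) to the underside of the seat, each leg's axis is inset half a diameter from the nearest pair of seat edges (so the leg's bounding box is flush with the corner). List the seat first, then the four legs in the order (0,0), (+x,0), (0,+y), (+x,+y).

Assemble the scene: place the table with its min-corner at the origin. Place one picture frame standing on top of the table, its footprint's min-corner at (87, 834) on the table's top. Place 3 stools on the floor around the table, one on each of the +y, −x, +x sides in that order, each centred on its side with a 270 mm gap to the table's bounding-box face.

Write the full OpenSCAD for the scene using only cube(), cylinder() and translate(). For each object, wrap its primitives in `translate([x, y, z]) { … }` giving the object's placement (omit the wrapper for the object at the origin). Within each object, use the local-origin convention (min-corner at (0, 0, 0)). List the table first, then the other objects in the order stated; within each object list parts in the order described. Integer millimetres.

translate([0, 0, 667]) cube([1198, 940, 49]);
translate([58, 58, 0]) cylinder(h = 667, r = 30);
translate([1140, 58, 0]) cylinder(h = 667, r = 30);
translate([58, 882, 0]) cylinder(h = 667, r = 30);
translate([1140, 882, 0]) cylinder(h = 667, r = 30);
translate([87, 834, 716]) {
  cube([72, 31, 426]);
  translate([480, 0, 0]) cube([72, 31, 426]);
  translate([72, 0, 0]) cube([408, 31, 72]);
  translate([72, 0, 354]) cube([408, 31, 72]);
}
translate([420, 1210, 0]) {
  translate([0, 0, 347]) cube([358, 320, 35]);
  translate([21, 21, 0]) cylinder(h = 347, r = 21);
  translate([337, 21, 0]) cylinder(h = 347, r = 21);
  translate([21, 299, 0]) cylinder(h = 347, r = 21);
  translate([337, 299, 0]) cylinder(h = 347, r = 21);
}
translate([-628, 310, 0]) {
  translate([0, 0, 347]) cube([358, 320, 35]);
  translate([21, 21, 0]) cylinder(h = 347, r = 21);
  translate([337, 21, 0]) cylinder(h = 347, r = 21);
  translate([21, 299, 0]) cylinder(h = 347, r = 21);
  translate([337, 299, 0]) cylinder(h = 347, r = 21);
}
translate([1468, 310, 0]) {
  translate([0, 0, 347]) cube([358, 320, 35]);
  translate([21, 21, 0]) cylinder(h = 347, r = 21);
  translate([337, 21, 0]) cylinder(h = 347, r = 21);
  translate([21, 299, 0]) cylinder(h = 347, r = 21);
  translate([337, 299, 0]) cylinder(h = 347, r = 21);
}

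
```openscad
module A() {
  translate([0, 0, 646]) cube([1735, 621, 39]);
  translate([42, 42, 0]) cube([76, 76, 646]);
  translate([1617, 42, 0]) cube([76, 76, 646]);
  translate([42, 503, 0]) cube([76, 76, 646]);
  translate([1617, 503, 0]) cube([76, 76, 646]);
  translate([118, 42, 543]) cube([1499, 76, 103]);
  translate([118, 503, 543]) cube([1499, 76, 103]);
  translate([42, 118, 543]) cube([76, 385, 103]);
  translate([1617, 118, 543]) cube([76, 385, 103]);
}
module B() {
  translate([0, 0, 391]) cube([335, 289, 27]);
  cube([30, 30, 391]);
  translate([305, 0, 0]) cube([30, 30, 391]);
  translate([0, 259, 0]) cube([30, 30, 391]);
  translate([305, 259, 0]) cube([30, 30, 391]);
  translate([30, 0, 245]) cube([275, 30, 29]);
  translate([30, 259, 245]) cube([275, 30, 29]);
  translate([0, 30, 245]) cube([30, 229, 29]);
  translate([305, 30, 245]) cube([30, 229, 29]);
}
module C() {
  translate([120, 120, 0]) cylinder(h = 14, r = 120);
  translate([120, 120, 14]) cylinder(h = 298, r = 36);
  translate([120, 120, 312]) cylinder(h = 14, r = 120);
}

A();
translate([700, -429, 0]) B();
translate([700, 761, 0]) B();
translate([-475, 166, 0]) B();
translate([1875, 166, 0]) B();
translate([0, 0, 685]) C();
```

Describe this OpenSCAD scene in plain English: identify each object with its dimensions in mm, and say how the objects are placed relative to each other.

A is a rectangular dining table. The top is 1735×621×39 mm with its upper surface at z = 685 mm. It stands on four 76×76 mm square legs, each inset 42 mm from the nearest pair of top edges, running from the floor to the underside of the top. Four apron rails, 76 mm thick and 103 mm tall, run between adjacent legs with their top edges flush with the underside of the top and their outer faces flush with the legs' outer faces.

B is a four-legged stool. The seat is a 335×289×27 mm slab whose top surface is at z = 418 mm; four square legs, each 30×30 mm in cross-section, run from the floor (z = 0) to the underside of the seat, each flush with a corner of the seat. Four stretchers, 30 mm wide and 29 mm tall, connect adjacent legs with their undersides at z = 245 mm, each running between the inner faces of the legs it joins and aligned with the legs' outer faces on the other axis.

C is a spool: two coaxial disc flanges of radius 120 mm and thickness 14 mm, joined by a core cylinder of radius 36 mm and height 298 mm. The lower flange rests on z = 0 and the three cylinders share a vertical axis.

Four stools sit around the table at the −y, +y, −x, +x sides. The spool is on top of the table.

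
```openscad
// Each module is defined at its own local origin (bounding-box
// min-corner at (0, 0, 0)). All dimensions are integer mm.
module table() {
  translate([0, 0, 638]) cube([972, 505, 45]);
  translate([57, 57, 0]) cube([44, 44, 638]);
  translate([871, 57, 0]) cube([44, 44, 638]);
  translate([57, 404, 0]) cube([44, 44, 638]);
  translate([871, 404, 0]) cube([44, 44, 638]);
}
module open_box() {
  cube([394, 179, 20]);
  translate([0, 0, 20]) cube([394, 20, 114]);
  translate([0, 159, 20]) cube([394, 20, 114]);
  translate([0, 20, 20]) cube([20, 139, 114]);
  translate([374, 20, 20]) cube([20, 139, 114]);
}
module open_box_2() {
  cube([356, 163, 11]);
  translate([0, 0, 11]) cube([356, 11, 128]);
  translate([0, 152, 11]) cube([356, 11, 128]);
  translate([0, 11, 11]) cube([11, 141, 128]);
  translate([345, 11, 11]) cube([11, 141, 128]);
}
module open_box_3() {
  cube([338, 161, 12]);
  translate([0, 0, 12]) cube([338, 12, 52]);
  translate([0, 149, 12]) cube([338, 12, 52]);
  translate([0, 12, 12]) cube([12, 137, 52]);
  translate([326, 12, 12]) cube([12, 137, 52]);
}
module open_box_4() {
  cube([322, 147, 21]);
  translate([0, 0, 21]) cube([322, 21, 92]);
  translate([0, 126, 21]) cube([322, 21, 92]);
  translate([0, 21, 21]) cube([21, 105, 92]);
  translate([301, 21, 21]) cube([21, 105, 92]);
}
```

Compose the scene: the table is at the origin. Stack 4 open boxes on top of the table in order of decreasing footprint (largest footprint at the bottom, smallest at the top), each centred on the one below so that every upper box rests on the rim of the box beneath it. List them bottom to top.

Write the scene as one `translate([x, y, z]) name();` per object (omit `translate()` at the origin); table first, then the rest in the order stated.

table();
translate([289, 163, 683]) open_box();
translate([308, 171, 817]) open_box_2();
translate([317, 172, 956]) open_box_3();
translate([325, 179, 1020]) open_box_4();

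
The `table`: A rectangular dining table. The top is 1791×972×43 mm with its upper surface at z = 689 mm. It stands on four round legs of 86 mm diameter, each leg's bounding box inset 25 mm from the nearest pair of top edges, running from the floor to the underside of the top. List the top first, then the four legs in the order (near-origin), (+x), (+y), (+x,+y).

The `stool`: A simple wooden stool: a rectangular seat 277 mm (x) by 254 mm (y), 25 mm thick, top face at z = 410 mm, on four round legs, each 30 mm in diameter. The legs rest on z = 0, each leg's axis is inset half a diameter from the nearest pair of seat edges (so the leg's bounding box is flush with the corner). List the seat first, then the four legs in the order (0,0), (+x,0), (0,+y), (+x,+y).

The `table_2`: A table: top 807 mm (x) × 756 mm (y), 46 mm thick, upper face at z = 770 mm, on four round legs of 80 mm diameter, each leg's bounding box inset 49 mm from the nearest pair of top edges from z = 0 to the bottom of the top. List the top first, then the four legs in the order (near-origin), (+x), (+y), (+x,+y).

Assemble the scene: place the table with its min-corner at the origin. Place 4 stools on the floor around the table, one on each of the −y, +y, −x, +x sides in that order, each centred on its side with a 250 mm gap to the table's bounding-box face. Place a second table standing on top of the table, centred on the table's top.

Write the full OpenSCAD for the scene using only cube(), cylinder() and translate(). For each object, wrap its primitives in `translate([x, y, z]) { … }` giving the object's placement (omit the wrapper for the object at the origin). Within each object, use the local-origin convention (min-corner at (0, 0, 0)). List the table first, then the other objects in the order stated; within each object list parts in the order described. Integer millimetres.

translate([0, 0, 646]) cube([1791, 972, 43]);
translate([68, 68, 0]) cylinder(h = 646, r = 43);
translate([1723, 68, 0]) cylinder(h = 646, r = 43);
translate([68, 904, 0]) cylinder(h = 646, r = 43);
translate([1723, 904, 0]) cylinder(h = 646, r = 43);
translate([757, -504, 0]) {
  translate([0, 0, 385]) cube([277, 254, 25]);
  translate([15, 15, 0]) cylinder(h = 385, r = 15);
  translate([262, 15, 0]) cylinder(h = 385, r = 15);
  translate([15, 239, 0]) cylinder(h = 385, r = 15);
  translate([262, 239, 0]) cylinder(h = 385, r = 15);
}
translate([757, 1222, 0]) {
  translate([0, 0, 385]) cube([277, 254, 25]);
  translate([15, 15, 0]) cylinder(h = 385, r = 15);
  translate([262, 15, 0]) cylinder(h = 385, r = 15);
  translate([15, 239, 0]) cylinder(h = 385, r = 15);
  translate([262, 239, 0]) cylinder(h = 385, r = 15);
}
translate([-527, 359, 0]) {
  translate([0, 0, 385]) cube([277, 254, 25]);
  translate([15, 15, 0]) cylinder(h = 385, r = 15);
  translate([262, 15, 0]) cylinder(h = 385, r = 15);
  translate([15, 239, 0]) cylinder(h = 385, r = 15);
  translate([262, 239, 0]) cylinder(h = 385, r = 15);
}
translate([2041, 359, 0]) {
  translate([0, 0, 385]) cube([277, 254, 25]);
  translate([15, 15, 0]) cylinder(h = 385, r = 15);
  translate([262, 15, 0]) cylinder(h = 385, r = 15);
  translate([15, 239, 0]) cylinder(h = 385, r = 15);
  translate([262, 239, 0]) cylinder(h = 385, r = 15);
}
translate([492, 108, 689]) {
  translate([0, 0, 724]) cube([807, 756, 46]);
  translate([89, 89, 0]) cylinder(h = 724, r = 40);
  translate([718, 89, 0]) cylinder(h = 724, r = 40);
  translate([89, 667, 0]) cylinder(h = 724, r = 40);
  translate([718, 667, 0]) cylinder(h = 724, r = 40);
}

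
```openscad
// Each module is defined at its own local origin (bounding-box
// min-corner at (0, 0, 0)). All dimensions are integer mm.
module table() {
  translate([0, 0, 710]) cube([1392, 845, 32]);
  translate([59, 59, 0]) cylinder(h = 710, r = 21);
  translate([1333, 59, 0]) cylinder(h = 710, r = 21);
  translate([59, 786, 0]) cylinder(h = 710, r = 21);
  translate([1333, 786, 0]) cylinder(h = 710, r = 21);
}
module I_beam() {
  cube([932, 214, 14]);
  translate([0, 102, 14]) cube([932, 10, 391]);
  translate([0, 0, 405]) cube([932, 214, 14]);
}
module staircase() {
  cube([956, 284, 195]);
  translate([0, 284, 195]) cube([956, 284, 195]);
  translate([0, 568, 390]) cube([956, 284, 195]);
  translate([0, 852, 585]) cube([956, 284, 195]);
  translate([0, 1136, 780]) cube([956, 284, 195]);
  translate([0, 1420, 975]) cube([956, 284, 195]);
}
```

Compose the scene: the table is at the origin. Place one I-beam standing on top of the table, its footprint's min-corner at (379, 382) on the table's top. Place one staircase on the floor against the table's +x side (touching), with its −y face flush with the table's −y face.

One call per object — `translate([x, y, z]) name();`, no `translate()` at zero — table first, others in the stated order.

table();
translate([379, 382, 742]) I_beam();
translate([1392, 0, 0]) staircase();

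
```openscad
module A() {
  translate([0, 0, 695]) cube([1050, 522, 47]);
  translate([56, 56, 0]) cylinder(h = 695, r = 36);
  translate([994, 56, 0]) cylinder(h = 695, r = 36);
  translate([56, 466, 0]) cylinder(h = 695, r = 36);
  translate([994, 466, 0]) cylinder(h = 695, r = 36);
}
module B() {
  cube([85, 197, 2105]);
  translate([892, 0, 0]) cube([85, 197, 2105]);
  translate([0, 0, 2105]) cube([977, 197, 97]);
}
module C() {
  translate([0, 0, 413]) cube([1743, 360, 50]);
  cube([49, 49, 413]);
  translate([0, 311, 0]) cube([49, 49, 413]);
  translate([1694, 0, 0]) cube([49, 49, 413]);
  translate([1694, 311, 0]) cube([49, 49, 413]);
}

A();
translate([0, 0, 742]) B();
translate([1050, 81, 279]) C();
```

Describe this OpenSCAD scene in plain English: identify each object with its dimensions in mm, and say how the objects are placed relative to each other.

A is a table with a 1050×522 mm rectangular top, 47 mm thick, top surface at z = 742 mm, supported by four round legs of 72 mm diameter, each leg's bounding box inset 20 mm from the nearest pair of top edges, running from the floor.

B is a door frame. The clear opening is 807 mm wide and 2105 mm high. Two 85 mm wide jambs, 197 mm deep, stand either side of the opening from the floor to the top of the opening. A 97 mm thick head sits across the top of both jambs, spanning the full outside width of the frame.

C is a bench: a 1743×360 mm seat slab, 50 mm thick, top at z = 463 mm, on four 49×49 mm square legs flush with the seat corners and standing on z = 0.

The door frame is on top of the table. The bench is beside the table with their tops flush at z = 742.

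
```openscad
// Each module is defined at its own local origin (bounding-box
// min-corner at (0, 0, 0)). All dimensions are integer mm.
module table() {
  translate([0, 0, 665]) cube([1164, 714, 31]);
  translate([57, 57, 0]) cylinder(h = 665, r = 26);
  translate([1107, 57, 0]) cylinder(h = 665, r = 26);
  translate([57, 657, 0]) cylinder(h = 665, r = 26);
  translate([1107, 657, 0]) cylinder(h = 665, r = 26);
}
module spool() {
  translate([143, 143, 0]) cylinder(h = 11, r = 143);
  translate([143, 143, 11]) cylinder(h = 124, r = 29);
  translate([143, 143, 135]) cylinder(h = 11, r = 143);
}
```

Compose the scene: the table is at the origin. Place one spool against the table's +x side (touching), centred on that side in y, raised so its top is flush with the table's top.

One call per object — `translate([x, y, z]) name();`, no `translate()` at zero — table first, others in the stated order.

table();
translate([1164, 214, 550]) spool();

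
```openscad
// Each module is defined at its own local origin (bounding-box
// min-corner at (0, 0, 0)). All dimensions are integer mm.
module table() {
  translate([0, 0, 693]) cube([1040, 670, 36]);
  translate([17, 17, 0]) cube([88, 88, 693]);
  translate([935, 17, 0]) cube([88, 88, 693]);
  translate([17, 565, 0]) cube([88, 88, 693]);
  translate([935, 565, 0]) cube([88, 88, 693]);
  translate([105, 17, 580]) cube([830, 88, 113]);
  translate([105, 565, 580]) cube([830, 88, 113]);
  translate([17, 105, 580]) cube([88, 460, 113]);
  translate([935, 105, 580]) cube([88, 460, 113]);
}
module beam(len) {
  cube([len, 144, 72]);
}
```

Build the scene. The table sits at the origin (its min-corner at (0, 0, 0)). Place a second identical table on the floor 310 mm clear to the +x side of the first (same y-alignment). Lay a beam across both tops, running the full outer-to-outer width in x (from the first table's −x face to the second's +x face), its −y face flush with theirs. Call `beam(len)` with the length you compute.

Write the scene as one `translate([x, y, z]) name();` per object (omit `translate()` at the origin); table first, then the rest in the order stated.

table();
translate([1350, 0, 0]) table();
translate([0, 0, 729]) beam(2390);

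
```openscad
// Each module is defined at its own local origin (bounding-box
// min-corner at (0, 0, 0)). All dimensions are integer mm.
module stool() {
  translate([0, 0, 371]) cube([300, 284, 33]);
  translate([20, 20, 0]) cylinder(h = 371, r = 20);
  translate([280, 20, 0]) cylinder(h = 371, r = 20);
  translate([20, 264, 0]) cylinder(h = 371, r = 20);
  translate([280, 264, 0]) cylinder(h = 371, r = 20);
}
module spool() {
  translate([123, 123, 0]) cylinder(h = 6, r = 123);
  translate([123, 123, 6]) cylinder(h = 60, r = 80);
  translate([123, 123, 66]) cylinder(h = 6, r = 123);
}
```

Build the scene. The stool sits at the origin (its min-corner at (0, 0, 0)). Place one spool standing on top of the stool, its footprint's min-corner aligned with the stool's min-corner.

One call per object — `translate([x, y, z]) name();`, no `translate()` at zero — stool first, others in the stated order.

stool();
translate([0, 0, 404]) spool();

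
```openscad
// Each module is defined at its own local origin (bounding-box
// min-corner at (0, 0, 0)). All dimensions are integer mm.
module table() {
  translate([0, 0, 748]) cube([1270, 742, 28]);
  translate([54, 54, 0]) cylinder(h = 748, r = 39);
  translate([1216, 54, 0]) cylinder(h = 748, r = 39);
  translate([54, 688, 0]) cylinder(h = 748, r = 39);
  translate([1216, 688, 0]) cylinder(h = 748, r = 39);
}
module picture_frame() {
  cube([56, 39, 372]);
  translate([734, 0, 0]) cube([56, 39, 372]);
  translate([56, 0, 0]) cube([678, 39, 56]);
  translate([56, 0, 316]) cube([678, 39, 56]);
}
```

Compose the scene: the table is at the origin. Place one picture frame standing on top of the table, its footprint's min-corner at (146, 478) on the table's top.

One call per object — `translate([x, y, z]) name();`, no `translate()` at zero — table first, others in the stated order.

table();
translate([146, 478, 776]) picture_frame();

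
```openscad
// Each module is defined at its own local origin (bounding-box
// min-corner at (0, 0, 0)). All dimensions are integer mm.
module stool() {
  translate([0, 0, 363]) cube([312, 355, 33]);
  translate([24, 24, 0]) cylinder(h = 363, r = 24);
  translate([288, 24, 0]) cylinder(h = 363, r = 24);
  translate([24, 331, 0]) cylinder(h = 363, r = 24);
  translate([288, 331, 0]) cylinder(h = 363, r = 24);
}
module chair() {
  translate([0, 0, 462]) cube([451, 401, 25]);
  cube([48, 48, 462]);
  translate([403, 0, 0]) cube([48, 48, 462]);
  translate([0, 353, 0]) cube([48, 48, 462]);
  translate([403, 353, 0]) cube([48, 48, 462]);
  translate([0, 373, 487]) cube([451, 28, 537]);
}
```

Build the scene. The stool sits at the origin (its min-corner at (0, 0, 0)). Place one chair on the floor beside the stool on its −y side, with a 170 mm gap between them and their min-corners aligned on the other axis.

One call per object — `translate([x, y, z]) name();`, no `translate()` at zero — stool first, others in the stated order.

stool();
translate([0, -571, 0]) chair();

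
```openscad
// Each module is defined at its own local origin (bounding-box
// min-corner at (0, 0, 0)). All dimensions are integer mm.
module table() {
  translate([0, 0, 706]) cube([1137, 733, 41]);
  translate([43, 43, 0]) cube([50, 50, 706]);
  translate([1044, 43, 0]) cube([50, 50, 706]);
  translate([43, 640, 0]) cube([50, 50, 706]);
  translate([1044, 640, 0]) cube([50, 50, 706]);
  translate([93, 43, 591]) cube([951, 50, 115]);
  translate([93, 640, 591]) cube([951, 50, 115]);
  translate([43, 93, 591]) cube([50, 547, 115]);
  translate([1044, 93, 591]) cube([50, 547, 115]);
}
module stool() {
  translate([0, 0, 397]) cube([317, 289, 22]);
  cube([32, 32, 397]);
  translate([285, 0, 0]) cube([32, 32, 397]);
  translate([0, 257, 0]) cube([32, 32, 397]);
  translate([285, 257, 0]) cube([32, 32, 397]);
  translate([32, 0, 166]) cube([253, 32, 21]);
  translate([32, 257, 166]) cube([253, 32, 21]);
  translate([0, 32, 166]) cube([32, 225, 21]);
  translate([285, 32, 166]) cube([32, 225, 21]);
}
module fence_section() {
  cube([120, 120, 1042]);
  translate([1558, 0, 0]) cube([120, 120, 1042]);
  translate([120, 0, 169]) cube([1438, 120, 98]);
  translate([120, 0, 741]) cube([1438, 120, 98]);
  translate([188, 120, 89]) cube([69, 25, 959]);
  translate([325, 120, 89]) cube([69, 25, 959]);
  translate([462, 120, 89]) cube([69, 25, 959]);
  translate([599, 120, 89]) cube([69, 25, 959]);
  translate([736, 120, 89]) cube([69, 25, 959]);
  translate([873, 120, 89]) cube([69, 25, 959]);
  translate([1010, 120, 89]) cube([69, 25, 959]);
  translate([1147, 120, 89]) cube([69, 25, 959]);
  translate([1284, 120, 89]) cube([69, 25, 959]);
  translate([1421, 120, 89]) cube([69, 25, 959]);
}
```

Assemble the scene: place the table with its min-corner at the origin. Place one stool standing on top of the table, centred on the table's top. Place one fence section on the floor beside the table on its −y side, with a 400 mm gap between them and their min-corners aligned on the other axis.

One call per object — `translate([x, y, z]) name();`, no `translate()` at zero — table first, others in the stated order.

table();
translate([410, 222, 747]) stool();
translate([0, -545, 0]) fence_section();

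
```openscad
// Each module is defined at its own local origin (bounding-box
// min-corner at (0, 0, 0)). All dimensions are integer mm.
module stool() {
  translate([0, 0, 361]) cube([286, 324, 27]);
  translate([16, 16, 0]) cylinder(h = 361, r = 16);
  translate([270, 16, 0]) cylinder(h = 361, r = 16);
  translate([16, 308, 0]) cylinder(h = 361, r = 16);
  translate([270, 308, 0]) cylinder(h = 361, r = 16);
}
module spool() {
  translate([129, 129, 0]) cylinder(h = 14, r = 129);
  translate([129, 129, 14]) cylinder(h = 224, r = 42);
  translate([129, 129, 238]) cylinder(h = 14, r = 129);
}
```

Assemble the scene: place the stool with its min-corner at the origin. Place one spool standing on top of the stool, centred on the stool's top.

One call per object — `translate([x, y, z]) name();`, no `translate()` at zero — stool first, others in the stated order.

stool();
translate([14, 33, 388]) spool();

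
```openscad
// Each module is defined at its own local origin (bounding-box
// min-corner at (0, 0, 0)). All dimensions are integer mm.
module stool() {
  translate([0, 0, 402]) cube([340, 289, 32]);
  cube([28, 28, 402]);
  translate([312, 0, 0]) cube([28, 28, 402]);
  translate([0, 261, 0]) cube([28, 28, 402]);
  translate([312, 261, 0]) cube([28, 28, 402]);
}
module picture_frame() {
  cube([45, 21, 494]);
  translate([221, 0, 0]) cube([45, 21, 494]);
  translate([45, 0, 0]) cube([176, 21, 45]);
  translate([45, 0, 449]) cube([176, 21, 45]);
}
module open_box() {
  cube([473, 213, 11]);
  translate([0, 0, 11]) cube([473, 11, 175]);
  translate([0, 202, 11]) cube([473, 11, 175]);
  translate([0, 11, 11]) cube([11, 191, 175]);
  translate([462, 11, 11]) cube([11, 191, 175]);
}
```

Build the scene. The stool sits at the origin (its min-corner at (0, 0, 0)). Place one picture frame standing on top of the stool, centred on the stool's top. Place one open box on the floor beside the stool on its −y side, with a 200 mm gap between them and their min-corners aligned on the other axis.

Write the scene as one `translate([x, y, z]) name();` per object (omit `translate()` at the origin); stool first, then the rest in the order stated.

stool();
translate([37, 134, 434]) picture_frame();
translate([0, -413, 0]) open_box();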